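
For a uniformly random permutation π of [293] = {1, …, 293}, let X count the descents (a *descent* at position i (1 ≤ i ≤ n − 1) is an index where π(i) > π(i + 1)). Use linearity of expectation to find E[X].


Write X = Σ X_I over i = 1, …, 292, with X_I the indicator of one descent.
There are 292 indicators.
For each fixed i, the pair (π(i), π(i+1)) is a uniformly random ordered pair of distinct values from {1, …, 293}; by symmetry P[π(i) > π(i+1)] = 1/2.
By linearity: E[X] = 292 · (1/2) = (293 − 1) · (1/2) = 146 ≈ 146.000.

E[X] = 146 = 146.000.


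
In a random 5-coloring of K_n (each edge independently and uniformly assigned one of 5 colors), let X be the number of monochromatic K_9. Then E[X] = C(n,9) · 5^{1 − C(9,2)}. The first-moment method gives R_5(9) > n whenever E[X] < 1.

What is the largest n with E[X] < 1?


We need C(n, 9) · 5^{1 − 36} < 1, i.e. C(n, 9) < 5^{36 − 1} = 2910383045673370361328125.
Check values of n near the boundary:
  n = 2165: C(2165, 9) = 2832220612024886803272630; 2832220612024886803272630 < 2910383045673370361328125? YES
  n = 2166: C(2166, 9) = 2844037944203015677277940; 2844037944203015677277940 < 2910383045673370361328125? YES
  n = 2167: C(2167, 9) = 2855899084841489792706810; 2855899084841489792706810 < 2910383045673370361328125? YES
  n = 2168: C(2168, 9) = 2867804175977929537095120; 2867804175977929537095120 < 2910383045673370361328125? YES
  n = 2169: C(2169, 9) = 2879753360044504243499683; 2879753360044504243499683 < 2910383045673370361328125? YES
  n = 2170: C(2170, 9) = 2891746779868845075610510; 2891746779868845075610510 < 2910383045673370361328125? YES
  n = 2171: C(2171, 9) = 2903784578674959601827205; 2903784578674959601827205 < 2910383045673370361328125? YES
  n = 2172: C(2172, 9) = 2915866900084148060642020; 2915866900084148060642020 < 2910383045673370361328125? NO
The largest n with C(n, 9) < 2910383045673370361328125 is n = 2171 (where E[X] = 580756915734991920365441/582076609134674072265625 ≈ 0.997733). Hence R_5(9) > 2171, i.e. R_5(9) ≥ 2172.

Largest n = 2171; hence R_5(9) > 2171.


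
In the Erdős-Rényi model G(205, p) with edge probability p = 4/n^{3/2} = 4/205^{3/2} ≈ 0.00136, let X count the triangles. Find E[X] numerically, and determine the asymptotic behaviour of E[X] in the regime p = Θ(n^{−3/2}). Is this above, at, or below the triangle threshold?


Number of potential triangles: C(205, 3) = 1414910.
Each occurs with probability p³ ≈ (0.00136)³ ≈ 2.53097e-09.
By linearity: E[X] = C(205, 3)·p³ ≈ 1414910 · 2.53097e-09 ≈ 0.004.
Since α = 3/2 > 1, p = c/n^{3/2} = o(1/n) is below the triangle threshold p ~ 1/n. Asymptotically E[X] ~ (c³/6)·n^{3(1−α)} = (4³/6)·n^{-1.5} → 0, so by Markov's inequality G has no triangles w.h.p.

E[X] ≈ 0.004; in regime p = Θ(1/n^{3/2}) E[X] tends to 0 (below the triangle threshold p ~ 1/n).


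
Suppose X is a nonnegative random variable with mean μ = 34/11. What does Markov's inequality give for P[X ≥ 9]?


μ = E[X] = 34/11, a = 9.
Markov: P[X ≥ 9] ≤ μ/a = (34/11)/9 = 34/99.
Numerically: ≈ 0.343434.
(Since a = 9 > μ = 3.090909, the bound 34/99 is < 1 and informative.)

P[X ≥ 9] ≤ 34/99 ≈ 0.343434.


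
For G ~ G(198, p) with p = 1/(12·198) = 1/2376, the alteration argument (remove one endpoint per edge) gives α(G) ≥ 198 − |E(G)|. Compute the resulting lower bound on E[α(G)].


E[|E(G)|] = C(198, 2)·p = 19503 · (1/2376) = 197/24.
E[α(G)] ≥ n − E[|E(G)|] = 198 − 197/24 = 4555/24.
Numerically: ≈ 189.7917.
(This is only a lower bound; the true E[α(G)] may be larger.)

E[α(G)] ≥ 4555/24 ≈ 189.7917.


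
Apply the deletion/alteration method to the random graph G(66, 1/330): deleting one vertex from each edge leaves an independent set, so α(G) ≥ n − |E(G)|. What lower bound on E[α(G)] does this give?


E[|E(G)|] = C(66, 2)·p = 2145 · (1/330) = 13/2.
E[α(G)] ≥ n − E[|E(G)|] = 66 − 13/2 = 119/2.
Numerically: ≈ 59.500.
(This is only a lower bound; the true E[α(G)] may be larger.)

E[α(G)] ≥ 119/2 ≈ 59.500.


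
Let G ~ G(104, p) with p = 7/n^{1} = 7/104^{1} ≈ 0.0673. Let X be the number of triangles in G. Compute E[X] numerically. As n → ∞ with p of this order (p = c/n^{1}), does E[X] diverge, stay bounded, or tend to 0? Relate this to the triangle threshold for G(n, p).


Number of potential triangles: C(104, 3) = 182104.
Each occurs with probability p³ ≈ (0.0673)³ ≈ 3.04926e-04.
By linearity: E[X] = C(104, 3)·p³ ≈ 182104 · 3.04926e-04 ≈ 55.528.
Here α = 1, so p = 7/n is exactly at the triangle threshold p ~ 1/n. Asymptotically E[X] → c³/6 = 7³/6 = 343/6 ≈ 57.167, a bounded constant. In this regime the triangle count is asymptotically Poisson(c³/6).

E[X] ≈ 55.528; in regime p = Θ(1/n^{1}) E[X] stays bounded (at the triangle threshold p ~ 1/n).


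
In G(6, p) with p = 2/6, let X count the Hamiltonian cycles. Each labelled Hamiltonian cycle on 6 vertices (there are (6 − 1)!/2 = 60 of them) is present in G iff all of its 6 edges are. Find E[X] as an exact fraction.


K_6 has (6 − 1)!/2 = 60 labelled Hamiltonian cycles.
For each such Hamiltonian cycle H, let X_H = 1 if all 6 edges of H are present in G. Then P[X_H = 1] = p^{6} = (1/3)^{6} = 1/729.
By linearity of expectation: E[X] = Σ_H E[X_H] = 60 · p^{6} = 60 · 1/729 = 20/243.
Numerically: E[X] ≈ 0.0823.

E[X] = 60 · (1/3)^{6} = 20/243 ≈ 0.0823.


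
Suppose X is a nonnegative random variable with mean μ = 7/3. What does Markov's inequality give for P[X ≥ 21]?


μ = E[X] = 7/3, a = 21.
Markov: P[X ≥ 21] ≤ μ/a = (7/3)/21 = 1/9.
Numerically: ≈ 0.111.
(Since a = 21 > μ = 2.333, the bound 1/9 is < 1 and informative.)

P[X ≥ 21] ≤ 1/9 ≈ 0.111.


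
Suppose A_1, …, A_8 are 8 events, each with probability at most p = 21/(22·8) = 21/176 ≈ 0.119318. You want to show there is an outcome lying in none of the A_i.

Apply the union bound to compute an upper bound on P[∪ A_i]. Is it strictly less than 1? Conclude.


Union bound: P[∪_{i=1}^{8} A_i] ≤ Σ_i P[A_i] ≤ 8·p = 8·(21/176) = 21/22.
Numerically: 21/22 ≈ 0.954545.
Is 21/22 < 1? YES.
Since P[∪ A_i] ≤ 21/22 < 1, the complement has P[∩ A_i^c] ≥ 1 − 21/22 = 1/22 > 0, so some outcome avoids every A_i.

8·p = 21/22 ≈ 0.954545; existence CERTIFIED by the union bound.


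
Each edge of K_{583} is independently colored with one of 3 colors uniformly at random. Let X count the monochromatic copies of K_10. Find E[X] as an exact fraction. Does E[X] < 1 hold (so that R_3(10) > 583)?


E[X] = C(583, 10) · 3^{1 − 45} = 1156690232601431494120 · 3^{−44} = 1156690232601431494120/984770902183611232881.
As a reduced fraction: E[X] = 1156690232601431494120/984770902183611232881 ≈ 1.1745780.
Is E[X] < 1? NO.
Since E[X] ≥ 1, the first-moment bound is inconclusive at n = 583; it does NOT by itself certify R_3(10) > 583.

E[X] = 1156690232601431494120/984770902183611232881 ≈ 1.1745780; E[X] ≥ 1; first-moment method inconclusive here.


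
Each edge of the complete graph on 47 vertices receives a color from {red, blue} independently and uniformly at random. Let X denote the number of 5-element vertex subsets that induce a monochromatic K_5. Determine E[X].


Let X = Σ_S X_S over the C(47, 5) = 1533939 subsets S of size 5, where X_S = 1 if the K_5 on S is monochromatic.
For a fixed S, the K_5 on S has C(5, 2) = 10 edges. P[all 10 edges red] = (1/2)^10, and likewise for blue, so P[monochromatic] = 2·(1/2)^10 = 2^{1 − 10} = 1/512.
By linearity of expectation: E[X] = C(47, 5) · 2^{1 − 10} = 1533939 · 1/512 = 1533939/512.
Numerically: E[X] ≈ 2995.9746.

E[X] = C(47,5)·2^(1−C(5,2)) = 1533939/512 ≈ 2995.9746.


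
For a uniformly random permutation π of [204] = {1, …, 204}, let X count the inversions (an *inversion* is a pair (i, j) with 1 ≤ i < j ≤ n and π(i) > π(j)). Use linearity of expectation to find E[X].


Write X = Σ X_I over the C(204, 2) = 20706 pairs i < j, with X_I the indicator of one inversion.
There are 20706 indicators.
For each fixed pair i < j, the values π(i) and π(j) are two distinct elements of {1, …, 204} in uniformly random order; by symmetry P[π(i) > π(j)] = 1/2.
By linearity: E[X] = 20706 · (1/2) = C(204, 2) · (1/2) = 20706/2 = 10353 ≈ 10353.00000.

E[X] = 10353 = 10353.00000.


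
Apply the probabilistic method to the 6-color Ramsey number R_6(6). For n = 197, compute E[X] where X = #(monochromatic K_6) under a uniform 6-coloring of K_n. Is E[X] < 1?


E[X] = C(197, 6) · 6^{1 − 15} = 75176946208 · 6^{−14} = 75176946208/78364164096.
As a reduced fraction: E[X] = 2349279569/2448880128 ≈ 0.95933.
Is E[X] < 1? YES.
Since E[X] < 1, there exists a 6-coloring of K_{197} with no monochromatic K_6; hence R_6(6) > 197.

E[X] = 2349279569/2448880128 ≈ 0.95933; E[X] < 1, so R_6(6) > 197.


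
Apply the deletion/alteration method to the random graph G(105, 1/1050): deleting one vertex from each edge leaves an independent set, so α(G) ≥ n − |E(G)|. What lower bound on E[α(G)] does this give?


E[|E(G)|] = C(105, 2)·p = 5460 · (1/1050) = 26/5.
E[α(G)] ≥ n − E[|E(G)|] = 105 − 26/5 = 499/5.
Numerically: ≈ 99.800000.
(This is only a lower bound; the true E[α(G)] may be larger.)

E[α(G)] ≥ 499/5 ≈ 99.800000.


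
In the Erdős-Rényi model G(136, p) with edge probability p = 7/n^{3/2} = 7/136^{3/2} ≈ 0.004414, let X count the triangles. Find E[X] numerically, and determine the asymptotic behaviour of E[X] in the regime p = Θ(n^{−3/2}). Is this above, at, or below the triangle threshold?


Number of potential triangles: C(136, 3) = 410040.
Each occurs with probability p³ ≈ (0.004414)³ ≈ 8.597438e-08.
By linearity: E[X] = C(136, 3)·p³ ≈ 410040 · 8.597438e-08 ≈ 0.0353.
Since α = 3/2 > 1, p = c/n^{3/2} = o(1/n) is below the triangle threshold p ~ 1/n. Asymptotically E[X] ~ (c³/6)·n^{3(1−α)} = (7³/6)·n^{-1.5} → 0, so by Markov's inequality G has no triangles w.h.p.

E[X] ≈ 0.0353; in regime p = Θ(1/n^{3/2}) E[X] tends to 0 (below the triangle threshold p ~ 1/n).


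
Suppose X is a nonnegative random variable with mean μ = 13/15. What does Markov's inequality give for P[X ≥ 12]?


μ = E[X] = 13/15, a = 12.
Markov: P[X ≥ 12] ≤ μ/a = (13/15)/12 = 13/180.
Numerically: ≈ 0.0722.
(Since a = 12 > μ = 0.8667, the bound 13/180 is < 1 and informative.)

P[X ≥ 12] ≤ 13/180 ≈ 0.0722.


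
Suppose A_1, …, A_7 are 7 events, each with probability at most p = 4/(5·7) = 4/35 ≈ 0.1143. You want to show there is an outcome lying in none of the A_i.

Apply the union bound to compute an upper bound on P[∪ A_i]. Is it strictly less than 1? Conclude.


Union bound: P[∪_{i=1}^{7} A_i] ≤ Σ_i P[A_i] ≤ 7·p = 7·(4/35) = 4/5.
Numerically: 4/5 ≈ 0.8000.
Is 4/5 < 1? YES.
Since P[∪ A_i] ≤ 4/5 < 1, the complement has P[∩ A_i^c] ≥ 1 − 4/5 = 1/5 > 0, so some outcome avoids every A_i.

7·p = 4/5 ≈ 0.8000; existence CERTIFIED by the union bound.


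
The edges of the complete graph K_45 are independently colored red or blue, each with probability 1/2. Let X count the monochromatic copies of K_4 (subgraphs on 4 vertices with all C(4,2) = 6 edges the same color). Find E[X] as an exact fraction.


Let X = Σ_S X_S over the C(45, 4) = 148995 subsets S of size 4, where X_S = 1 if the K_4 on S is monochromatic.
For a fixed S, the K_4 on S has C(4, 2) = 6 edges. P[all 6 edges red] = (1/2)^6, and likewise for blue, so P[monochromatic] = 2·(1/2)^6 = 2^{1 − 6} = 1/32.
Summing: E[X] = C(45, 4) · 2^{1 − 6} = 148995 · 1/32 = 148995/32.
Numerically: E[X] ≈ 4656.09375.

E[X] = C(45,4)·2^(1−C(4,2)) = 148995/32 ≈ 4656.09375.


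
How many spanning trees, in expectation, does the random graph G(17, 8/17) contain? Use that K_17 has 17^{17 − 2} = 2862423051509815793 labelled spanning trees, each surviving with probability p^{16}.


K_17 has 17^{17 − 2} = 2862423051509815793 labelled spanning trees.
For each such spanning tree H, let X_H = 1 if all 16 edges of H are present in G. Then P[X_H = 1] = p^{16} = (8/17)^{16} = 281474976710656/48661191875666868481.
By linearity of expectation: E[X] = Σ_H E[X_H] = 2862423051509815793 · p^{16} = 2862423051509815793 · 281474976710656/48661191875666868481 = 281474976710656/17.
Numerically: E[X] ≈ 1.66e+13.

E[X] = 2862423051509815793 · (8/17)^{16} = 281474976710656/17 ≈ 1.66e+13.


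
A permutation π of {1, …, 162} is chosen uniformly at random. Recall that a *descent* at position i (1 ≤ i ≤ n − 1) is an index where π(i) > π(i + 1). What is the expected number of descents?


Write X = Σ X_I over i = 1, …, 161, with X_I the indicator of one descent.
There are 161 indicators.
For each fixed i, the pair (π(i), π(i+1)) is a uniformly random ordered pair of distinct values from {1, …, 162}; by symmetry P[π(i) > π(i+1)] = 1/2.
By linearity: E[X] = 161 · (1/2) = (162 − 1) · (1/2) = 161/2 ≈ 80.5000.

E[X] = 161/2 = 80.5000.


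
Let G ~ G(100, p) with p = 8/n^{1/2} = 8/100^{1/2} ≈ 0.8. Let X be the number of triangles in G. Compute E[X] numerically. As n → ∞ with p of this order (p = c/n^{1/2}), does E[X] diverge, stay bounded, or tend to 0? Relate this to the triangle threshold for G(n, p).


Number of potential triangles: C(100, 3) = 161700.
Each occurs with probability p³ ≈ (0.8)³ ≈ 5.12000e-01.
By linearity: E[X] = C(100, 3)·p³ ≈ 161700 · 5.12000e-01 ≈ 82790.400.
Since α = 1/2 < 1, p = c/n^{1/2} ≫ 1/n is above the triangle threshold p ~ 1/n. Asymptotically E[X] ~ (c³/6)·n^{3(1−α)} = (8³/6)·n^{1.5} → ∞; triangles are abundant w.h.p.

E[X] ≈ 82790.400; in regime p = Θ(1/n^{1/2}) E[X] diverges (above the triangle threshold p ~ 1/n).


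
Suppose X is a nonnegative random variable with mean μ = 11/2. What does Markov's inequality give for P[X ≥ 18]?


μ = E[X] = 11/2, a = 18.
Markov: P[X ≥ 18] ≤ μ/a = (11/2)/18 = 11/36.
Numerically: ≈ 0.3056.
(Since a = 18 > μ = 5.5000, the bound 11/36 is < 1 and informative.)

P[X ≥ 18] ≤ 11/36 ≈ 0.3056.


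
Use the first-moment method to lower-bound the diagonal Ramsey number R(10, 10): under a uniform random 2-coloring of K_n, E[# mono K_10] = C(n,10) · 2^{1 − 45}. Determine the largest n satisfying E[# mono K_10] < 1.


We need C(n, 10) · 2^{1 − 45} < 1, i.e. C(n, 10) < 2^{45 − 1} = 17592186044416.
Check values of n near the boundary:
  n = 95: C(95, 10) = 10104934117421; 10104934117421 < 17592186044416? YES
  n = 96: C(96, 10) = 11279926456656; 11279926456656 < 17592186044416? YES
  n = 97: C(97, 10) = 12576469727536; 12576469727536 < 17592186044416? YES
  n = 98: C(98, 10) = 14005614014756; 14005614014756 < 17592186044416? YES
  n = 99: C(99, 10) = 15579278510796; 15579278510796 < 17592186044416? YES
  n = 100: C(100, 10) = 17310309456440; 17310309456440 < 17592186044416? YES
  n = 101: C(101, 10) = 19212541264840; 19212541264840 < 17592186044416? NO
  n = 102: C(102, 10) = 21300860967540; 21300860967540 < 17592186044416? NO
The largest n with C(n, 10) < 17592186044416 is n = 100 (where E[X] = 2163788682055/2199023255552 ≈ 0.9840). Hence R(10, 10) > 100, i.e. R(10, 10) ≥ 101.

Largest n = 100; hence R(10, 10) > 100.


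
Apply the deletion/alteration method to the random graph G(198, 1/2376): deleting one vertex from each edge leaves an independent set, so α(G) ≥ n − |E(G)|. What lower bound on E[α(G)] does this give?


E[|E(G)|] = C(198, 2)·p = 19503 · (1/2376) = 197/24.
E[α(G)] ≥ n − E[|E(G)|] = 198 − 197/24 = 4555/24.
Numerically: ≈ 189.791667.
(This is only a lower bound; the true E[α(G)] may be larger.)

E[α(G)] ≥ 4555/24 ≈ 189.791667.


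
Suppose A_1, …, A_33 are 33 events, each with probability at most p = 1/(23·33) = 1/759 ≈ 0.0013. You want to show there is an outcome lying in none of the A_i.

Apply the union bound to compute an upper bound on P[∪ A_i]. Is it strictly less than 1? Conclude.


Union bound: P[∪_{i=1}^{33} A_i] ≤ Σ_i P[A_i] ≤ 33·p = 33·(1/759) = 1/23.
Numerically: 1/23 ≈ 0.0435.
Is 1/23 < 1? YES.
Since P[∪ A_i] ≤ 1/23 < 1, the complement has P[∩ A_i^c] ≥ 1 − 1/23 = 22/23 > 0, so some outcome avoids every A_i.

33·p = 1/23 ≈ 0.0435; existence CERTIFIED by the union bound.


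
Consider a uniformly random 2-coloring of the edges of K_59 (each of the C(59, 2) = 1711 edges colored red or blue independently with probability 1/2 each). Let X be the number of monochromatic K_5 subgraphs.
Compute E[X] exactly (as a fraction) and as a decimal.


Let X = Σ_S X_S over the C(59, 5) = 5006386 subsets S of size 5, where X_S = 1 if the K_5 on S is monochromatic.
For a fixed S, the K_5 on S has C(5, 2) = 10 edges. P[all 10 edges red] = (1/2)^10, and likewise for blue, so P[monochromatic] = 2·(1/2)^10 = 2^{1 − 10} = 1/512.
By linearity of expectation: E[X] = C(59, 5) · 2^{1 − 10} = 5006386 · 1/512 = 2503193/256.
Numerically: E[X] ≈ 9778.0977.

E[X] = C(59,5)·2^(1−C(5,2)) = 2503193/256 ≈ 9778.0977.


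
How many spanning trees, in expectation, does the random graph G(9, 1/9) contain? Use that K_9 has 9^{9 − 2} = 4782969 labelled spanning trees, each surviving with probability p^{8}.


K_9 has 9^{9 − 2} = 4782969 labelled spanning trees.
For each such spanning tree H, let X_H = 1 if all 8 edges of H are present in G. Then P[X_H = 1] = p^{8} = (1/9)^{8} = 1/43046721.
By linearity: E[X] = Σ_H E[X_H] = 4782969 · p^{8} = 4782969 · 1/43046721 = 1/9.
Numerically: E[X] ≈ 0.1111.

E[X] = 4782969 · (1/9)^{8} = 1/9 ≈ 0.1111.


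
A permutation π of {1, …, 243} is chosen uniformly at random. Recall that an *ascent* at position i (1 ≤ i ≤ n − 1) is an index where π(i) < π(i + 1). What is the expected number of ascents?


Write X = Σ X_I over i = 1, …, 242, with X_I the indicator of one ascent.
There are 242 indicators.
For each fixed i, the pair (π(i), π(i+1)) is a uniformly random ordered pair of distinct values from {1, …, 243}; by symmetry P[π(i) < π(i+1)] = 1/2.
By linearity: E[X] = 242 · (1/2) = (243 − 1) · (1/2) = 121 ≈ 121.00000.

E[X] = 121 = 121.00000.


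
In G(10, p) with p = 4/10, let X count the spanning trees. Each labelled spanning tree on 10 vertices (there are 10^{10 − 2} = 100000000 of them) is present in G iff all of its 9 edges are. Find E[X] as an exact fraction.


K_10 has 10^{10 − 2} = 100000000 labelled spanning trees.
For each such spanning tree H, let X_H = 1 if all 9 edges of H are present in G. Then P[X_H = 1] = p^{9} = (2/5)^{9} = 512/1953125.
Summing the indicators: E[X] = Σ_H E[X_H] = 100000000 · p^{9} = 100000000 · 512/1953125 = 131072/5.
Numerically: E[X] ≈ 2.621e+04.

E[X] = 100000000 · (2/5)^{9} = 131072/5 ≈ 2.621e+04.


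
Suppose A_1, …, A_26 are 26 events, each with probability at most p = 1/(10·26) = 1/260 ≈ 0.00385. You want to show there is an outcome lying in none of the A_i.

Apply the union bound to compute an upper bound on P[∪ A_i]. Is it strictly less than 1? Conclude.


Union bound: P[∪_{i=1}^{26} A_i] ≤ Σ_i P[A_i] ≤ 26·p = 26·(1/260) = 1/10.
Numerically: 1/10 ≈ 0.10000.
Is 1/10 < 1? YES.
Since P[∪ A_i] ≤ 1/10 < 1, the complement has P[∩ A_i^c] ≥ 1 − 1/10 = 9/10 > 0, so some outcome avoids every A_i.

26·p = 1/10 ≈ 0.10000; existence CERTIFIED by the union bound.


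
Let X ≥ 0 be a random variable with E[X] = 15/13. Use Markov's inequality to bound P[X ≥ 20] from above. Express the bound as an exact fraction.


μ = E[X] = 15/13, a = 20.
Markov: P[X ≥ 20] ≤ μ/a = (15/13)/20 = 3/52.
Numerically: ≈ 0.0577.
(Since a = 20 > μ = 1.1538, the bound 3/52 is < 1 and informative.)

P[X ≥ 20] ≤ 3/52 ≈ 0.0577.


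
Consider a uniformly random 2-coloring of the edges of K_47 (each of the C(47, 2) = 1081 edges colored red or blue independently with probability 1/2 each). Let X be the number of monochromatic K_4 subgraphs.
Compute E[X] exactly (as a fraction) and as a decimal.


Let X = Σ_S X_S over the C(47, 4) = 178365 subsets S of size 4, where X_S = 1 if the K_4 on S is monochromatic.
For a fixed S, the K_4 on S has C(4, 2) = 6 edges. P[all 6 edges red] = (1/2)^6, and likewise for blue, so P[monochromatic] = 2·(1/2)^6 = 2^{1 − 6} = 1/32.
By linearity: E[X] = C(47, 4) · 2^{1 − 6} = 178365 · 1/32 = 178365/32.
Numerically: E[X] ≈ 5573.906250.

E[X] = C(47,4)·2^(1−C(4,2)) = 178365/32 ≈ 5573.906250.


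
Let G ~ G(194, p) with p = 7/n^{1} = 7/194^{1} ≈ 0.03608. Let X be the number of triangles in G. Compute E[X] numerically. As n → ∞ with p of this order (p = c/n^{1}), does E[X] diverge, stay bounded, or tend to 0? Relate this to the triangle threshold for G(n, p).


Number of potential triangles: C(194, 3) = 1198144.
Each occurs with probability p³ ≈ (0.03608)³ ≈ 4.697739e-05.
By linearity: E[X] = C(194, 3)·p³ ≈ 1198144 · 4.697739e-05 ≈ 56.2857.
Here α = 1, so p = 7/n is exactly at the triangle threshold p ~ 1/n. Asymptotically E[X] → c³/6 = 7³/6 = 343/6 ≈ 57.1667, a bounded constant. In this regime the triangle count is asymptotically Poisson(c³/6).

E[X] ≈ 56.2857; in regime p = Θ(1/n^{1}) E[X] stays bounded (at the triangle threshold p ~ 1/n).


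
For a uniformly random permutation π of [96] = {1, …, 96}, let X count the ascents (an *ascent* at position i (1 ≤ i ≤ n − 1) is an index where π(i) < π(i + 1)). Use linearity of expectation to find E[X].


Write X = Σ X_I over i = 1, …, 95, with X_I the indicator of one ascent.
There are 95 indicators.
For each fixed i, the pair (π(i), π(i+1)) is a uniformly random ordered pair of distinct values from {1, …, 96}; by symmetry P[π(i) < π(i+1)] = 1/2.
By linearity: E[X] = 95 · (1/2) = (96 − 1) · (1/2) = 95/2 ≈ 47.500.

E[X] = 95/2 = 47.500.


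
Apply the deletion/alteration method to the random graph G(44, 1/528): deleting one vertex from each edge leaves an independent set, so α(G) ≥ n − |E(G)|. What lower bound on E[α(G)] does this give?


E[|E(G)|] = C(44, 2)·p = 946 · (1/528) = 43/24.
E[α(G)] ≥ n − E[|E(G)|] = 44 − 43/24 = 1013/24.
Numerically: ≈ 42.208.
(This is only a lower bound; the true E[α(G)] may be larger.)

E[α(G)] ≥ 1013/24 ≈ 42.208.


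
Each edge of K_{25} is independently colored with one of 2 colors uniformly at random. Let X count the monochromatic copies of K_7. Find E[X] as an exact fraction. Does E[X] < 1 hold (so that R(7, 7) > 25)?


E[X] = C(25, 7) · 2^{1 − 21} = 480700 · 2^{−20} = 480700/1048576.
As a reduced fraction: E[X] = 120175/262144 ≈ 0.458431.
Is E[X] < 1? YES.
Since E[X] < 1, there exists a 2-coloring of K_{25} with no monochromatic K_7; hence R(7, 7) > 25.

E[X] = 120175/262144 ≈ 0.458431; E[X] < 1, so R(7, 7) > 25.


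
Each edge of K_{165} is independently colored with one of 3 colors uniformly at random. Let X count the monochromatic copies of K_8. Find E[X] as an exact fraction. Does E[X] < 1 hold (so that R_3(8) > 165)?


E[X] = C(165, 8) · 3^{1 − 28} = 11468588169060 · 3^{−27} = 11468588169060/7625597484987.
As a reduced fraction: E[X] = 141587508260/94143178827 ≈ 1.5040.
Is E[X] < 1? NO.
Since E[X] ≥ 1, the first-moment bound is inconclusive at n = 165; it does NOT by itself certify R_3(8) > 165.

E[X] = 141587508260/94143178827 ≈ 1.5040; E[X] ≥ 1; first-moment method inconclusive here.


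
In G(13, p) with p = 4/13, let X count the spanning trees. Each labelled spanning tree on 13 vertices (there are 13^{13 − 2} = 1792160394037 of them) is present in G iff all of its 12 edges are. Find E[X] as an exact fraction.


K_13 has 13^{13 − 2} = 1792160394037 labelled spanning trees.
For each such spanning tree H, let X_H = 1 if all 12 edges of H are present in G. Then P[X_H = 1] = p^{12} = (4/13)^{12} = 16777216/23298085122481.
By linearity of expectation: E[X] = Σ_H E[X_H] = 1792160394037 · p^{12} = 1792160394037 · 16777216/23298085122481 = 16777216/13.
Numerically: E[X] ≈ 1.29e+06.

E[X] = 1792160394037 · (4/13)^{12} = 16777216/13 ≈ 1.29e+06.


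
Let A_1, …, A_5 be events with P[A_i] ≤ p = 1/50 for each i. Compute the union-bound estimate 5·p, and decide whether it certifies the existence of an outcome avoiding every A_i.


Union bound: P[∪_{i=1}^{5} A_i] ≤ Σ_i P[A_i] ≤ 5·p = 5·(1/50) = 1/10.
Numerically: 1/10 ≈ 0.1000.
Is 1/10 < 1? YES.
Since P[∪ A_i] ≤ 1/10 < 1, the complement has P[∩ A_i^c] ≥ 1 − 1/10 = 9/10 > 0, so some outcome avoids every A_i.

5·p = 1/10 ≈ 0.1000; existence CERTIFIED by the union bound.


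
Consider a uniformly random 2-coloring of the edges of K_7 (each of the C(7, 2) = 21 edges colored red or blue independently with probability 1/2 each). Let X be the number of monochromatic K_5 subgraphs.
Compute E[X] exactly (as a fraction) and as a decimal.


Let X = Σ_S X_S over the C(7, 5) = 21 subsets S of size 5, where X_S = 1 if the K_5 on S is monochromatic.
For a fixed S, the K_5 on S has C(5, 2) = 10 edges. P[all 10 edges red] = (1/2)^10, and likewise for blue, so P[monochromatic] = 2·(1/2)^10 = 2^{1 − 10} = 1/512.
Summing: E[X] = C(7, 5) · 2^{1 − 10} = 21 · 1/512 = 21/512.
Numerically: E[X] ≈ 0.041.

E[X] = C(7,5)·2^(1−C(5,2)) = 21/512 ≈ 0.041.


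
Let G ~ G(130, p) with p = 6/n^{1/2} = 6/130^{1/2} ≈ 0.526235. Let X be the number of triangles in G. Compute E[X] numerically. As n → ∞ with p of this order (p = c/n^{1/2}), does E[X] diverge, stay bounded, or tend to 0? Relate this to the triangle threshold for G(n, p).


Number of potential triangles: C(130, 3) = 357760.
Each occurs with probability p³ ≈ (0.526235)³ ≈ 1.45726563e-01.
By linearity: E[X] = C(130, 3)·p³ ≈ 357760 · 1.45726563e-01 ≈ 52135.135253.
Since α = 1/2 < 1, p = c/n^{1/2} ≫ 1/n is above the triangle threshold p ~ 1/n. Asymptotically E[X] ~ (c³/6)·n^{3(1−α)} = (6³/6)·n^{1.5} → ∞; triangles are abundant w.h.p.

E[X] ≈ 52135.135253; in regime p = Θ(1/n^{1/2}) E[X] diverges (above the triangle threshold p ~ 1/n).


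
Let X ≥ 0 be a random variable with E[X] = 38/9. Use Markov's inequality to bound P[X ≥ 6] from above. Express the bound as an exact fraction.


μ = E[X] = 38/9, a = 6.
Markov: P[X ≥ 6] ≤ μ/a = (38/9)/6 = 19/27.
Numerically: ≈ 0.7037.
(Since a = 6 > μ = 4.2222, the bound 19/27 is < 1 and informative.)

P[X ≥ 6] ≤ 19/27 ≈ 0.7037.


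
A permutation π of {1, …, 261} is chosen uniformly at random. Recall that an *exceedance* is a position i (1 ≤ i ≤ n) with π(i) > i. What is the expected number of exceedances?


Write X = Σ_{i=1}^{261} X_i, where X_i = 1_{π(i) > i}.
For each fixed i, π(i) is uniform over {1, …, 261} (marginal of a uniform permutation), so P[π(i) > i] = (n − i)/n. Summing: Σ_{i=1}^{261} (n − i)/n = (0 + 1 + … + 260)/261 = 261(261 − 1)/(2·261) = (261 − 1)/2.
Hence E[X] = Σ_{i=1}^{261} (261 − i)/261 = 130 ≈ 130.0000.

E[X] = 130 = 130.0000.


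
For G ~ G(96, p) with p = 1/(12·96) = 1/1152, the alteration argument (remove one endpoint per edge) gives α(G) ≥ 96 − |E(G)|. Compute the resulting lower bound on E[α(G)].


E[|E(G)|] = C(96, 2)·p = 4560 · (1/1152) = 95/24.
E[α(G)] ≥ n − E[|E(G)|] = 96 − 95/24 = 2209/24.
Numerically: ≈ 92.0417.
(This is only a lower bound; the true E[α(G)] may be larger.)

E[α(G)] ≥ 2209/24 ≈ 92.0417.


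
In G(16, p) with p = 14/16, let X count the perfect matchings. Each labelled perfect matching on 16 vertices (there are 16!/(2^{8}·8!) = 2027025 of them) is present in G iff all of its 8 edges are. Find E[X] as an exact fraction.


K_16 has 16!/(2^{8}·8!) = 2027025 labelled perfect matchings.
For each such perfect matching H, let X_H = 1 if all 8 edges of H are present in G. Then P[X_H = 1] = p^{8} = (7/8)^{8} = 5764801/16777216.
By linearity of expectation: E[X] = Σ_H E[X_H] = 2027025 · p^{8} = 2027025 · 5764801/16777216 = 11685395747025/16777216.
Numerically: E[X] ≈ 6.965e+05.

E[X] = 2027025 · (7/8)^{8} = 11685395747025/16777216 ≈ 6.965e+05.


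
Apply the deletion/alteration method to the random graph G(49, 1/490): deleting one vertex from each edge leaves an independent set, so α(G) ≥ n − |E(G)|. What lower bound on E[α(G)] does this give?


E[|E(G)|] = C(49, 2)·p = 1176 · (1/490) = 12/5.
E[α(G)] ≥ n − E[|E(G)|] = 49 − 12/5 = 233/5.
Numerically: ≈ 46.60000.
(This is only a lower bound; the true E[α(G)] may be larger.)

E[α(G)] ≥ 233/5 ≈ 46.60000.


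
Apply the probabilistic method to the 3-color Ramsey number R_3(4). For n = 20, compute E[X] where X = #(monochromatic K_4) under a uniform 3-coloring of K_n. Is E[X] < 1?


E[X] = C(20, 4) · 3^{1 − 6} = 4845 · 3^{−5} = 4845/243.
As a reduced fraction: E[X] = 1615/81 ≈ 19.9382716.
Is E[X] < 1? NO.
Since E[X] ≥ 1, the first-moment bound is inconclusive at n = 20; it does NOT by itself certify R_3(4) > 20.

E[X] = 1615/81 ≈ 19.9382716; E[X] ≥ 1; first-moment method inconclusive here.


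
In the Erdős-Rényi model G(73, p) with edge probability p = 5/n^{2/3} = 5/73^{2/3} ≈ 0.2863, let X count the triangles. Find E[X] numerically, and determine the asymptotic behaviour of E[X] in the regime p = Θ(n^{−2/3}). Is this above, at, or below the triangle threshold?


Number of potential triangles: C(73, 3) = 62196.
Each occurs with probability p³ ≈ (0.2863)³ ≈ 2.345656e-02.
By linearity: E[X] = C(73, 3)·p³ ≈ 62196 · 2.345656e-02 ≈ 1458.9041.
Since α = 2/3 < 1, p = c/n^{2/3} ≫ 1/n is above the triangle threshold p ~ 1/n. Asymptotically E[X] ~ (c³/6)·n^{3(1−α)} = (5³/6)·n^{1} → ∞; triangles are abundant w.h.p.

E[X] ≈ 1458.9041; in regime p = Θ(1/n^{2/3}) E[X] diverges (above the triangle threshold p ~ 1/n).


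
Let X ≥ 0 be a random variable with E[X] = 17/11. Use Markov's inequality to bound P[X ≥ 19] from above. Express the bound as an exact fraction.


μ = E[X] = 17/11, a = 19.
Markov: P[X ≥ 19] ≤ μ/a = (17/11)/19 = 17/209.
Numerically: ≈ 0.0813.
(Since a = 19 > μ = 1.5455, the bound 17/209 is < 1 and informative.)

P[X ≥ 19] ≤ 17/209 ≈ 0.0813.


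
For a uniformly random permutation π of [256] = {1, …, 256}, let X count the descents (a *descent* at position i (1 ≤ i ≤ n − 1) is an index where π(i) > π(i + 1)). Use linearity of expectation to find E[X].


Write X = Σ X_I over i = 1, …, 255, with X_I the indicator of one descent.
There are 255 indicators.
For each fixed i, the pair (π(i), π(i+1)) is a uniformly random ordered pair of distinct values from {1, …, 256}; by symmetry P[π(i) > π(i+1)] = 1/2.
By linearity: E[X] = 255 · (1/2) = (256 − 1) · (1/2) = 255/2 ≈ 127.500.

E[X] = 255/2 = 127.500.


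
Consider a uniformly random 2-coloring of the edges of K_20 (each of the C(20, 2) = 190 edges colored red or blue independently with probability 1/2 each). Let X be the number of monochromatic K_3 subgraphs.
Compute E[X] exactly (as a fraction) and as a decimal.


Let X = Σ_S X_S over the C(20, 3) = 1140 subsets S of size 3, where X_S = 1 if the K_3 on S is monochromatic.
For a fixed S, the K_3 on S has C(3, 2) = 3 edges. P[all 3 edges red] = (1/2)^3, and likewise for blue, so P[monochromatic] = 2·(1/2)^3 = 2^{1 − 3} = 1/4.
Summing: E[X] = C(20, 3) · 2^{1 − 3} = 1140 · 1/4 = 285.
Numerically: E[X] ≈ 285.0000.

E[X] = C(20,3)·2^(1−C(3,2)) = 285 ≈ 285.0000.


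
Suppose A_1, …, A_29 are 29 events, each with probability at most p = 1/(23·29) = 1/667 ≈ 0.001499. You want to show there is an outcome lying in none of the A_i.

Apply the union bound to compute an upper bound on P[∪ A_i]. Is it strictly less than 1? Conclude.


Union bound: P[∪_{i=1}^{29} A_i] ≤ Σ_i P[A_i] ≤ 29·p = 29·(1/667) = 1/23.
Numerically: 1/23 ≈ 0.043478.
Is 1/23 < 1? YES.
Since P[∪ A_i] ≤ 1/23 < 1, the complement has P[∩ A_i^c] ≥ 1 − 1/23 = 22/23 > 0, so some outcome avoids every A_i.

29·p = 1/23 ≈ 0.043478; existence CERTIFIED by the union bound.


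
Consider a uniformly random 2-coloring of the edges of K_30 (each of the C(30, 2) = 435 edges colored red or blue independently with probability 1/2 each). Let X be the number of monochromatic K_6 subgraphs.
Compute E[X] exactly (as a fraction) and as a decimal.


Let X = Σ_S X_S over the C(30, 6) = 593775 subsets S of size 6, where X_S = 1 if the K_6 on S is monochromatic.
For a fixed S, the K_6 on S has C(6, 2) = 15 edges. P[all 15 edges red] = (1/2)^15, and likewise for blue, so P[monochromatic] = 2·(1/2)^15 = 2^{1 − 15} = 1/16384.
By linearity of expectation: E[X] = C(30, 6) · 2^{1 − 15} = 593775 · 1/16384 = 593775/16384.
Numerically: E[X] ≈ 36.2411.

E[X] = C(30,6)·2^(1−C(6,2)) = 593775/16384 ≈ 36.2411.


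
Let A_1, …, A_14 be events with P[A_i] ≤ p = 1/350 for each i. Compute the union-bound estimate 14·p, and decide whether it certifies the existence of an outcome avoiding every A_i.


Union bound: P[∪_{i=1}^{14} A_i] ≤ Σ_i P[A_i] ≤ 14·p = 14·(1/350) = 1/25.
Numerically: 1/25 ≈ 0.0400.
Is 1/25 < 1? YES.
Since P[∪ A_i] ≤ 1/25 < 1, the complement has P[∩ A_i^c] ≥ 1 − 1/25 = 24/25 > 0, so some outcome avoids every A_i.

14·p = 1/25 ≈ 0.0400; existence CERTIFIED by the union bound.


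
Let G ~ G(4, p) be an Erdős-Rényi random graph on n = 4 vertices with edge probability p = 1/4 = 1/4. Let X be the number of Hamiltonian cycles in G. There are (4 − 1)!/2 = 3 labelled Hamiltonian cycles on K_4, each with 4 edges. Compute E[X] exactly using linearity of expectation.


K_4 has (4 − 1)!/2 = 3 labelled Hamiltonian cycles.
For each such Hamiltonian cycle H, let X_H = 1 if all 4 edges of H are present in G. Then P[X_H = 1] = p^{4} = (1/4)^{4} = 1/256.
Summing the indicators: E[X] = Σ_H E[X_H] = 3 · p^{4} = 3 · 1/256 = 3/256.
Numerically: E[X] ≈ 0.01172.

E[X] = 3 · (1/4)^{4} = 3/256 ≈ 0.01172.


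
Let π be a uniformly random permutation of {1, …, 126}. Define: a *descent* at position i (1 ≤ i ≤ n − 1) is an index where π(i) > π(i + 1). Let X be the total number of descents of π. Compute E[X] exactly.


Write X = Σ X_I over i = 1, …, 125, with X_I the indicator of one descent.
There are 125 indicators.
For each fixed i, the pair (π(i), π(i+1)) is a uniformly random ordered pair of distinct values from {1, …, 126}; by symmetry P[π(i) > π(i+1)] = 1/2.
By linearity: E[X] = 125 · (1/2) = (126 − 1) · (1/2) = 125/2 ≈ 62.50000.

E[X] = 125/2 = 62.50000.


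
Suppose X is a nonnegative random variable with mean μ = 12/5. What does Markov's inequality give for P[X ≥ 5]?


μ = E[X] = 12/5, a = 5.
Markov: P[X ≥ 5] ≤ μ/a = (12/5)/5 = 12/25.
Numerically: ≈ 0.480.
(Since a = 5 > μ = 2.400, the bound 12/25 is < 1 and informative.)

P[X ≥ 5] ≤ 12/25 ≈ 0.480.


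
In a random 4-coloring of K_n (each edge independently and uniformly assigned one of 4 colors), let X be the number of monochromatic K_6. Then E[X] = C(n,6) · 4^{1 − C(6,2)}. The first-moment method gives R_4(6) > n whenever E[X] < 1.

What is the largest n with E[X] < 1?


We need C(n, 6) · 4^{1 − 15} < 1, i.e. C(n, 6) < 4^{15 − 1} = 268435456.
Check values of n near the boundary:
  n = 72: C(72, 6) = 156238908; 156238908 < 268435456? YES
  n = 73: C(73, 6) = 170230452; 170230452 < 268435456? YES
  n = 74: C(74, 6) = 185250786; 185250786 < 268435456? YES
  n = 75: C(75, 6) = 201359550; 201359550 < 268435456? YES
  n = 76: C(76, 6) = 218618940; 218618940 < 268435456? YES
  n = 77: C(77, 6) = 237093780; 237093780 < 268435456? YES
  n = 78: C(78, 6) = 256851595; 256851595 < 268435456? YES
  n = 79: C(79, 6) = 277962685; 277962685 < 268435456? NO
  n = 80: C(80, 6) = 300500200; 300500200 < 268435456? NO
  n = 81: C(81, 6) = 324540216; 324540216 < 268435456? NO
The largest n with C(n, 6) < 268435456 is n = 78 (where E[X] = 256851595/268435456 ≈ 0.9568468). Hence R_4(6) > 78, i.e. R_4(6) ≥ 79.

Largest n = 78; hence R_4(6) > 78.


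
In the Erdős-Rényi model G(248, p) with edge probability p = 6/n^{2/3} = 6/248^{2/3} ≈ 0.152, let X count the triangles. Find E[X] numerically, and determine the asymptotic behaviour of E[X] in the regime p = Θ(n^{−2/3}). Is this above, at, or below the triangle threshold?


Number of potential triangles: C(248, 3) = 2511496.
Each occurs with probability p³ ≈ (0.152)³ ≈ 3.51197e-03.
By linearity: E[X] = C(248, 3)·p³ ≈ 2511496 · 3.51197e-03 ≈ 8820.290.
Since α = 2/3 < 1, p = c/n^{2/3} ≫ 1/n is above the triangle threshold p ~ 1/n. Asymptotically E[X] ~ (c³/6)·n^{3(1−α)} = (6³/6)·n^{1} → ∞; triangles are abundant w.h.p.

E[X] ≈ 8820.290; in regime p = Θ(1/n^{2/3}) E[X] diverges (above the triangle threshold p ~ 1/n).


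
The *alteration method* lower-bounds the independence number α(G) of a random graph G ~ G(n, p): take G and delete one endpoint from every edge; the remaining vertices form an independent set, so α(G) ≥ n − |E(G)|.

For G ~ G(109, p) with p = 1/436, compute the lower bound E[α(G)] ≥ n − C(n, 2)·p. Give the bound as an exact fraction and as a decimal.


E[|E(G)|] = C(109, 2)·p = 5886 · (1/436) = 27/2.
E[α(G)] ≥ n − E[|E(G)|] = 109 − 27/2 = 191/2.
Numerically: ≈ 95.50000.
(This is only a lower bound; the true E[α(G)] may be larger.)

E[α(G)] ≥ 191/2 ≈ 95.50000.


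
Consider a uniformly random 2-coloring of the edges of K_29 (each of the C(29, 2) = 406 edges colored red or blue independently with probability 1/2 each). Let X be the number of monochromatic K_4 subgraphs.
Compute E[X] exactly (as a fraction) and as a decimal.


Let X = Σ_S X_S over the C(29, 4) = 23751 subsets S of size 4, where X_S = 1 if the K_4 on S is monochromatic.
For a fixed S, the K_4 on S has C(4, 2) = 6 edges. P[all 6 edges red] = (1/2)^6, and likewise for blue, so P[monochromatic] = 2·(1/2)^6 = 2^{1 − 6} = 1/32.
By linearity: E[X] = C(29, 4) · 2^{1 − 6} = 23751 · 1/32 = 23751/32.
Numerically: E[X] ≈ 742.21875.

E[X] = C(29,4)·2^(1−C(4,2)) = 23751/32 ≈ 742.21875.


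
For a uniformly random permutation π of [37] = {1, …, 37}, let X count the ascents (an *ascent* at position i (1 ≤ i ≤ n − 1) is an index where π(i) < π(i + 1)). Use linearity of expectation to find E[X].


Write X = Σ X_I over i = 1, …, 36, with X_I the indicator of one ascent.
There are 36 indicators.
For each fixed i, the pair (π(i), π(i+1)) is a uniformly random ordered pair of distinct values from {1, …, 37}; by symmetry P[π(i) < π(i+1)] = 1/2.
By linearity: E[X] = 36 · (1/2) = (37 − 1) · (1/2) = 18 ≈ 18.000000.

E[X] = 18 = 18.000000.


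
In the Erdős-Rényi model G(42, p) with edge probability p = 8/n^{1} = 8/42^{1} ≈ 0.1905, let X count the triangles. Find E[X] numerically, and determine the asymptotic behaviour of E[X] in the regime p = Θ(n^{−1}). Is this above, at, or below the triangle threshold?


Number of potential triangles: C(42, 3) = 11480.
Each occurs with probability p³ ≈ (0.1905)³ ≈ 6.910701e-03.
By linearity: E[X] = C(42, 3)·p³ ≈ 11480 · 6.910701e-03 ≈ 79.3348.
Here α = 1, so p = 8/n is exactly at the triangle threshold p ~ 1/n. Asymptotically E[X] → c³/6 = 8³/6 = 256/3 ≈ 85.3333, a bounded constant. In this regime the triangle count is asymptotically Poisson(c³/6).

E[X] ≈ 79.3348; in regime p = Θ(1/n^{1}) E[X] stays bounded (at the triangle threshold p ~ 1/n).


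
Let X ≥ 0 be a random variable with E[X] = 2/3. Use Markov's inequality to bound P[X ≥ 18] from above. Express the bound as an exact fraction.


μ = E[X] = 2/3, a = 18.
Markov: P[X ≥ 18] ≤ μ/a = (2/3)/18 = 1/27.
Numerically: ≈ 0.037.
(Since a = 18 > μ = 0.667, the bound 1/27 is < 1 and informative.)

P[X ≥ 18] ≤ 1/27 ≈ 0.037.


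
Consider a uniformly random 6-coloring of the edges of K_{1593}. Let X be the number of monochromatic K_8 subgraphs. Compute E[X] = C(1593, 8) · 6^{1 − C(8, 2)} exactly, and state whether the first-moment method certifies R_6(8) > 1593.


E[X] = C(1593, 8) · 6^{1 − 28} = 1010555394551193970323 · 6^{−27} = 1010555394551193970323/1023490369077469249536.
As a reduced fraction: E[X] = 37427977575970147049/37907050706572935168 ≈ 0.987362.
Is E[X] < 1? YES.
Since E[X] < 1, there exists a 6-coloring of K_{1593} with no monochromatic K_8; hence R_6(8) > 1593.

E[X] = 37427977575970147049/37907050706572935168 ≈ 0.987362; E[X] < 1, so R_6(8) > 1593.
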